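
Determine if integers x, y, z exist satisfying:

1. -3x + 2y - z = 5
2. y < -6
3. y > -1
No

A contradictory subset is {y < -6, y > -1}. No integer assignment can satisfy these jointly:

  - y < -6: bounds one variable relative to a constant
  - y > -1: bounds one variable relative to a constant

Direct contradiction: the bounds on y require y ≥ 0 and y ≤ -7 simultaneously, which is empty.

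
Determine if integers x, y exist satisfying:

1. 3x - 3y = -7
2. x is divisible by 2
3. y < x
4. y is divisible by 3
No

Even the single constraint (3x - 3y = -7) is infeasible over the integers.

  - 3x - 3y = -7: every term on the left is divisible by 3, so the LHS ≡ 0 (mod 3), but the RHS -7 is not — no integer solution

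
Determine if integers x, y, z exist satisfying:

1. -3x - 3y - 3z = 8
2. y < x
No

Even the single constraint (-3x - 3y - 3z = 8) is infeasible over the integers.

  - -3x - 3y - 3z = 8: every term on the left is divisible by 3, so the LHS ≡ 0 (mod 3), but the RHS 8 is not — no integer solution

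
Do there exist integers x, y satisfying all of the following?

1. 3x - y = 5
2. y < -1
Yes

Take x = 0, y = -5. Substituting into each constraint:
  (1) 3(0) + 5 = 5 ✓
  (2) -5 < -1 ✓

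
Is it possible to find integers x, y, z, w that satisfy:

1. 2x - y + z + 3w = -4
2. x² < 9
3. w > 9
Yes

Take x = 0, y = 34, z = 0, w = 10. Substituting into each constraint:
  (1) 2(0) + (-34) + 0 + 3(10) = -4 ✓
  (2) x² = (0)² = 0, and 0 < 9 ✓
  (3) 10 > 9 ✓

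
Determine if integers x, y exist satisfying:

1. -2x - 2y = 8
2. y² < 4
Yes

Take x = -4, y = 0. Substituting into each constraint:
  (1) -2(-4) - 2(0) = 8 ✓
  (2) y² = (0)² = 0, and 0 < 4 ✓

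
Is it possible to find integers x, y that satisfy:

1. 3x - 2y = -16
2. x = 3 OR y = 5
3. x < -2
No

The full constraint system is jointly infeasible over the integers. Each constraint and what it forces:

  - 3x - 2y = -16: is a linear equation tying the variables together
  - x = 3 OR y = 5: forces a choice: either x = 3 or y = 5
  - x < -2: bounds one variable relative to a constant

Split on the disjunction (x = 3 OR y = 5):
  • If x = 3: this contradicts the bound x ≤ -3.
  • If y = 5: the equation forces x = -2, which contradicts the bound x ≤ -3.
Both branches are infeasible, so the system has no integer solution.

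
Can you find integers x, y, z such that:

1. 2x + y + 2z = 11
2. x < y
Yes

Take x = 0, y = 1, z = 5. Substituting into each constraint:
  (1) 2(0) + 1 + 2(5) = 11 ✓
  (2) 0 < 1 ✓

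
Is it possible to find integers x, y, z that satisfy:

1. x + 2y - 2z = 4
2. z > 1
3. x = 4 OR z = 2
Yes

Take x = 4, y = 3, z = 3. Substituting into each constraint:
  (1) 4 + 2(3) - 2(3) = 4 ✓
  (2) 3 > 1 ✓
  (3) x = 4, target 4 ✓ (first branch holds)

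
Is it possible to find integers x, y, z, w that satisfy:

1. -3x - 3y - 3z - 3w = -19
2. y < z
No

Even the single constraint (-3x - 3y - 3z - 3w = -19) is infeasible over the integers.

  - -3x - 3y - 3z - 3w = -19: every term on the left is divisible by 3, so the LHS ≡ 0 (mod 3), but the RHS -19 is not — no integer solution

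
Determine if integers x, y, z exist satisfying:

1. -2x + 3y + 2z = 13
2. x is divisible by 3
Yes

Take x = 0, y = 3, z = 2. Substituting into each constraint:
  (1) -2(0) + 3(3) + 2(2) = 13 ✓
  (2) 0 = 3 × 0, remainder 0 ✓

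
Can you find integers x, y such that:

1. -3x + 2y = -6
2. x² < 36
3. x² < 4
Yes

Take x = 0, y = -3. Substituting into each constraint:
  (1) -3(0) + 2(-3) = -6 ✓
  (2) x² = (0)² = 0, and 0 < 36 ✓
  (3) x² = (0)² = 0, and 0 < 4 ✓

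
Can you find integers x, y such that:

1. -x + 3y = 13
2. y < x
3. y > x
No

A contradictory subset is {y < x, y > x}. No integer assignment can satisfy these jointly:

  - y < x: bounds one variable relative to another variable
  - y > x: bounds one variable relative to another variable

Direct contradiction: x > y and y > x cannot both hold.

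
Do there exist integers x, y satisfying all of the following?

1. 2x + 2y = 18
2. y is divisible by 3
Yes

Take x = 9, y = 0. Substituting into each constraint:
  (1) 2(9) + 2(0) = 18 ✓
  (2) 0 = 3 × 0, remainder 0 ✓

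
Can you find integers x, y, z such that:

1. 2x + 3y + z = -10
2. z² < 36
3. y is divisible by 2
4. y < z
Yes

Take x = -6, y = 0, z = 2. Substituting into each constraint:
  (1) 2(-6) + 3(0) + 2 = -10 ✓
  (2) z² = (2)² = 4, and 4 < 36 ✓
  (3) 0 = 2 × 0, remainder 0 ✓
  (4) 0 < 2 ✓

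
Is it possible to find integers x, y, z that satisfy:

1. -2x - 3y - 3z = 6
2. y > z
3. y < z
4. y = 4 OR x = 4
No

A contradictory subset is {y > z, y < z}. No integer assignment can satisfy these jointly:

  - y > z: bounds one variable relative to another variable
  - y < z: bounds one variable relative to another variable

Direct contradiction: y > z and z > y cannot both hold.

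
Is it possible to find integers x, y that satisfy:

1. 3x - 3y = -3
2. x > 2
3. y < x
No

A contradictory subset is {3x - 3y = -3, y < x}. No integer assignment can satisfy these jointly:

  - 3x - 3y = -3: is a linear equation tying the variables together
  - y < x: bounds one variable relative to another variable

From the equation, x − y = -1, i.e. x − y = -1; but x > y requires x − y ≥ 1. Contradiction.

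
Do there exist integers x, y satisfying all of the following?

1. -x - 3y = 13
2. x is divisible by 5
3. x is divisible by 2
Yes

Take x = -10, y = -1. Substituting into each constraint:
  (1) 10 - 3(-1) = 13 ✓
  (2) -10 = 5 × -2, remainder 0 ✓
  (3) -10 = 2 × -5, remainder 0 ✓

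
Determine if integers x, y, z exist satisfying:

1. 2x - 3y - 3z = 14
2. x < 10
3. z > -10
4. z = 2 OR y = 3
Yes

Take x = 7, y = -2, z = 2. Substituting into each constraint:
  (1) 2(7) - 3(-2) - 3(2) = 14 ✓
  (2) 7 < 10 ✓
  (3) 2 > -10 ✓
  (4) z = 2, target 2 ✓ (first branch holds)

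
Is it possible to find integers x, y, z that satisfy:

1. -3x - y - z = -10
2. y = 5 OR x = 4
Yes

Take x = 4, y = -2, z = 0. Substituting into each constraint:
  (1) -3(4) + 2 + 0 = -10 ✓
  (2) x = 4, target 4 ✓ (second branch holds)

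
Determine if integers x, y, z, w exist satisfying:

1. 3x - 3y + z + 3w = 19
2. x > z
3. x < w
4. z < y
Yes

Take x = 2, y = 2, z = 1, w = 6. Substituting into each constraint:
  (1) 3(2) - 3(2) + 1 + 3(6) = 19 ✓
  (2) 2 > 1 ✓
  (3) 2 < 6 ✓
  (4) 1 < 2 ✓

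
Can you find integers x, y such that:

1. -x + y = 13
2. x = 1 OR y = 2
Yes

Take x = -11, y = 2. Substituting into each constraint:
  (1) 11 + 2 = 13 ✓
  (2) y = 2, target 2 ✓ (second branch holds)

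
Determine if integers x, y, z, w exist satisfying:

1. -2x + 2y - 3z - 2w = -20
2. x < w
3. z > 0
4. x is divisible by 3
Yes

Take x = 0, y = 0, z = 6, w = 1. Substituting into each constraint:
  (1) -2(0) + 2(0) - 3(6) - 2(1) = -20 ✓
  (2) 0 < 1 ✓
  (3) 6 > 0 ✓
  (4) 0 = 3 × 0, remainder 0 ✓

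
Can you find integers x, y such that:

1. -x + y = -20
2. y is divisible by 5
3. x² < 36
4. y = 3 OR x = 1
No

A contradictory subset is {-x + y = -20, y is divisible by 5, y = 3 OR x = 1}. No integer assignment can satisfy these jointly:

  - -x + y = -20: is a linear equation tying the variables together
  - y is divisible by 5: restricts y to multiples of 5
  - y = 3 OR x = 1: forces a choice: either y = 3 or x = 1

Split on the disjunction (y = 3 OR x = 1):
  • If y = 3: this contradicts the divisibility constraint — 3 is not a multiple of 5.
  • If x = 1: with x = 1, writing y = 5y', every remaining term of the linear equation is divisible by 5, so the left side is ≡ 0 (mod 5); but the right side -19 ≡ 1 (mod 5). No integers can satisfy it.
Both branches are infeasible, so the system has no integer solution.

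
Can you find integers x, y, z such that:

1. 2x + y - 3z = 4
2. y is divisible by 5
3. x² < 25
Yes

Take x = 2, y = 0, z = 0. Substituting into each constraint:
  (1) 2(2) + 0 - 3(0) = 4 ✓
  (2) 0 = 5 × 0, remainder 0 ✓
  (3) x² = (2)² = 4, and 4 < 25 ✓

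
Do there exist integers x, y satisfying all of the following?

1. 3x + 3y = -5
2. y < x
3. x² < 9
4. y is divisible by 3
No

Even the single constraint (3x + 3y = -5) is infeasible over the integers.

  - 3x + 3y = -5: every term on the left is divisible by 3, so the LHS ≡ 0 (mod 3), but the RHS -5 is not — no integer solution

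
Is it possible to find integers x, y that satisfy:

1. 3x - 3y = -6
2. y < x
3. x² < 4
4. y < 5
No

A contradictory subset is {3x - 3y = -6, y < x}. No integer assignment can satisfy these jointly:

  - 3x - 3y = -6: is a linear equation tying the variables together
  - y < x: bounds one variable relative to another variable

From the equation, x − y = -2, i.e. x − y = -2; but x > y requires x − y ≥ 1. Contradiction.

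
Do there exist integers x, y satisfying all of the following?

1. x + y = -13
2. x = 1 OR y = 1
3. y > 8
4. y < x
No

A contradictory subset is {x + y = -13, y > 8, y < x}. No integer assignment can satisfy these jointly:

  - x + y = -13: is a linear equation tying the variables together
  - y > 8: bounds one variable relative to a constant
  - y < x: bounds one variable relative to another variable

Propagating the comparison: x > y and y ≥ 9 give x ≥ 10. Range argument: with x ∈ [10, ∞], y ∈ [9, ∞], the left side of the equation is at least 19, but the right side is -13 < 19. No integer solution exists.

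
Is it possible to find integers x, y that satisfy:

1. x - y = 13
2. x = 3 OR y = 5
Yes

Take x = 18, y = 5. Substituting into each constraint:
  (1) 18 + (-5) = 13 ✓
  (2) y = 5, target 5 ✓ (second branch holds)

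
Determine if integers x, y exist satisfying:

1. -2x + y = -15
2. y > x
Yes

Take x = 16, y = 17. Substituting into each constraint:
  (1) -2(16) + 17 = -15 ✓
  (2) 17 > 16 ✓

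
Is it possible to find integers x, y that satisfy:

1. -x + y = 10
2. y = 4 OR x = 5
Yes

Take x = -6, y = 4. Substituting into each constraint:
  (1) 6 + 4 = 10 ✓
  (2) y = 4, target 4 ✓ (first branch holds)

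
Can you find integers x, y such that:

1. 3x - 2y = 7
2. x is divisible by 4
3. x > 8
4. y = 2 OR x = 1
No

A contradictory subset is {3x - 2y = 7, x > 8, y = 2 OR x = 1}. No integer assignment can satisfy these jointly:

  - 3x - 2y = 7: is a linear equation tying the variables together
  - x > 8: bounds one variable relative to a constant
  - y = 2 OR x = 1: forces a choice: either y = 2 or x = 1

Split on the disjunction (y = 2 OR x = 1):
  • If y = 2: with y = 2, every remaining term of the linear equation is divisible by 3, so the left side is ≡ 0 (mod 3); but the right side 11 ≡ 2 (mod 3). No integers can satisfy it.
  • If x = 1: this contradicts the bound x ≥ 9.
Both branches are infeasible, so the system has no integer solution.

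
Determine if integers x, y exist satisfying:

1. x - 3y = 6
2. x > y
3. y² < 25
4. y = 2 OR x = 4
Yes

Take x = 12, y = 2. Substituting into each constraint:
  (1) 12 - 3(2) = 6 ✓
  (2) 12 > 2 ✓
  (3) y² = (2)² = 4, and 4 < 25 ✓
  (4) y = 2, target 2 ✓ (first branch holds)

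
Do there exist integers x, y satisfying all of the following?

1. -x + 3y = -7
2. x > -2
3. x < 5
Yes

Take x = 4, y = -1. Substituting into each constraint:
  (1) (-4) + 3(-1) = -7 ✓
  (2) 4 > -2 ✓
  (3) 4 < 5 ✓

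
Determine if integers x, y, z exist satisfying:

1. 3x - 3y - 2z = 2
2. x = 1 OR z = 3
Yes

Take x = 1, y = -1, z = 2. Substituting into each constraint:
  (1) 3(1) - 3(-1) - 2(2) = 2 ✓
  (2) x = 1, target 1 ✓ (first branch holds)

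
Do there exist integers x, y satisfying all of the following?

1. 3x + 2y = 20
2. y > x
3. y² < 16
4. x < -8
No

A contradictory subset is {3x + 2y = 20, y² < 16, x < -8}. No integer assignment can satisfy these jointly:

  - 3x + 2y = 20: is a linear equation tying the variables together
  - y² < 16: restricts y to |y| ≤ 3
  - x < -8: bounds one variable relative to a constant

Range argument: with x ∈ [−∞, -9], y ∈ [-3, 3], the left side of the equation is at most -21, but the right side is 20 > -21. No integer solution exists.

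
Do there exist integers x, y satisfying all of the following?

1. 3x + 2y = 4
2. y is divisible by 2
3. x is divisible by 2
Yes

Take x = 0, y = 2. Substituting into each constraint:
  (1) 3(0) + 2(2) = 4 ✓
  (2) 2 = 2 × 1, remainder 0 ✓
  (3) 0 = 2 × 0, remainder 0 ✓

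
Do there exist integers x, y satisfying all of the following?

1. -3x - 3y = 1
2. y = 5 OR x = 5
No

Even the single constraint (-3x - 3y = 1) is infeasible over the integers.

  - -3x - 3y = 1: every term on the left is divisible by 3, so the LHS ≡ 0 (mod 3), but the RHS 1 is not — no integer solution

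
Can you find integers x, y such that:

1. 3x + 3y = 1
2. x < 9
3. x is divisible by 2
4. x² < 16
No

Even the single constraint (3x + 3y = 1) is infeasible over the integers.

  - 3x + 3y = 1: every term on the left is divisible by 3, so the LHS ≡ 0 (mod 3), but the RHS 1 is not — no integer solution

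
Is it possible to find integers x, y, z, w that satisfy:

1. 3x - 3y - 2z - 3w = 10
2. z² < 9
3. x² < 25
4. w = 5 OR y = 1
Yes

Take x = 0, y = 1, z = 1, w = -5. Substituting into each constraint:
  (1) 3(0) - 3(1) - 2(1) - 3(-5) = 10 ✓
  (2) z² = (1)² = 1, and 1 < 9 ✓
  (3) x² = (0)² = 0, and 0 < 25 ✓
  (4) y = 1, target 1 ✓ (second branch holds)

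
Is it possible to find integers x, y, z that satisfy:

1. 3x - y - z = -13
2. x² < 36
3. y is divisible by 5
Yes

Take x = 0, y = 0, z = 13. Substituting into each constraint:
  (1) 3(0) + 0 + (-13) = -13 ✓
  (2) x² = (0)² = 0, and 0 < 36 ✓
  (3) 0 = 5 × 0, remainder 0 ✓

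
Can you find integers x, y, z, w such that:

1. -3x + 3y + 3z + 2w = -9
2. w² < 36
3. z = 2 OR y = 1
Yes

Take x = 2, y = 1, z = 0, w = -3. Substituting into each constraint:
  (1) -3(2) + 3(1) + 3(0) + 2(-3) = -9 ✓
  (2) w² = (-3)² = 9, and 9 < 36 ✓
  (3) y = 1, target 1 ✓ (second branch holds)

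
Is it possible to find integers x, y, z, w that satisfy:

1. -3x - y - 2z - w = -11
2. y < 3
Yes

Take x = 3, y = 2, z = 0, w = 0. Substituting into each constraint:
  (1) -3(3) + (-2) - 2(0) + 0 = -11 ✓
  (2) 2 < 3 ✓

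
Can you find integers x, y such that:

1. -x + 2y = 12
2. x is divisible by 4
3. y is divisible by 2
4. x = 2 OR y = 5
No

The full constraint system is jointly infeasible over the integers. Each constraint and what it forces:

  - -x + 2y = 12: is a linear equation tying the variables together
  - x is divisible by 4: restricts x to multiples of 4
  - y is divisible by 2: restricts y to multiples of 2
  - x = 2 OR y = 5: forces a choice: either x = 2 or y = 5

Split on the disjunction (x = 2 OR y = 5):
  • If x = 2: this contradicts the divisibility constraint — 2 is not a multiple of 4.
  • If y = 5: this contradicts the divisibility constraint — 5 is not a multiple of 2.
Both branches are infeasible, so the system has no integer solution.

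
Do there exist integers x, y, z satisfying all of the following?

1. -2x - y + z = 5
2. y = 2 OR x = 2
Yes

Take x = 2, y = 0, z = 9. Substituting into each constraint:
  (1) -2(2) + 0 + 9 = 5 ✓
  (2) x = 2, target 2 ✓ (second branch holds)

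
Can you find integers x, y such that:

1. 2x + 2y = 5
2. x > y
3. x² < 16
No

Even the single constraint (2x + 2y = 5) is infeasible over the integers.

  - 2x + 2y = 5: every term on the left is divisible by 2, so the LHS ≡ 0 (mod 2), but the RHS 5 is not — no integer solution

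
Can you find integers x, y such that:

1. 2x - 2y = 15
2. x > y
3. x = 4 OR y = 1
No

Even the single constraint (2x - 2y = 15) is infeasible over the integers.

  - 2x - 2y = 15: every term on the left is divisible by 2, so the LHS ≡ 0 (mod 2), but the RHS 15 is not — no integer solution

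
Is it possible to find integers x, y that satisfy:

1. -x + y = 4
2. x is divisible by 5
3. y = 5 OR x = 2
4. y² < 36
No

A contradictory subset is {-x + y = 4, x is divisible by 5, y = 5 OR x = 2}. No integer assignment can satisfy these jointly:

  - -x + y = 4: is a linear equation tying the variables together
  - x is divisible by 5: restricts x to multiples of 5
  - y = 5 OR x = 2: forces a choice: either y = 5 or x = 2

Split on the disjunction (y = 5 OR x = 2):
  • If y = 5: with y = 5, writing x = 5x', every remaining term of the linear equation is divisible by 5, so the left side is ≡ 0 (mod 5); but the right side -1 ≡ 4 (mod 5). No integers can satisfy it.
  • If x = 2: this contradicts the divisibility constraint — 2 is not a multiple of 5.
Both branches are infeasible, so the system has no integer solution.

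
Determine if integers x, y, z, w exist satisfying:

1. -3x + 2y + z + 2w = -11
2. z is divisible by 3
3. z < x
Yes

Take x = 1, y = 0, z = 0, w = -4. Substituting into each constraint:
  (1) -3(1) + 2(0) + 0 + 2(-4) = -11 ✓
  (2) 0 = 3 × 0, remainder 0 ✓
  (3) 0 < 1 ✓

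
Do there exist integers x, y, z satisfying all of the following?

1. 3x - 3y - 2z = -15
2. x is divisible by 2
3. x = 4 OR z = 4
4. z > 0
Yes

Take x = 4, y = 5, z = 6. Substituting into each constraint:
  (1) 3(4) - 3(5) - 2(6) = -15 ✓
  (2) 4 = 2 × 2, remainder 0 ✓
  (3) x = 4, target 4 ✓ (first branch holds)
  (4) 6 > 0 ✓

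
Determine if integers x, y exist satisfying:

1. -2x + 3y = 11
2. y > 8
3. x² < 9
No

The full constraint system is jointly infeasible over the integers. Each constraint and what it forces:

  - -2x + 3y = 11: is a linear equation tying the variables together
  - y > 8: bounds one variable relative to a constant
  - x² < 9: restricts x to |x| ≤ 2

Range argument: with x ∈ [-2, 2], y ∈ [9, ∞], the left side of the equation is at least 23, but the right side is 11 < 23. No integer solution exists.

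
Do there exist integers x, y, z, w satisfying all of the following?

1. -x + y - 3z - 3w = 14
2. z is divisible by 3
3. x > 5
Yes

Take x = 6, y = 20, z = 0, w = 0. Substituting into each constraint:
  (1) (-6) + 20 - 3(0) - 3(0) = 14 ✓
  (2) 0 = 3 × 0, remainder 0 ✓
  (3) 6 > 5 ✓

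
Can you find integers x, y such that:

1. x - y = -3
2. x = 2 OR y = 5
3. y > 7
No

The full constraint system is jointly infeasible over the integers. Each constraint and what it forces:

  - x - y = -3: is a linear equation tying the variables together
  - x = 2 OR y = 5: forces a choice: either x = 2 or y = 5
  - y > 7: bounds one variable relative to a constant

Split on the disjunction (x = 2 OR y = 5):
  • If x = 2: the equation forces y = 5, which contradicts the bound y ≥ 8.
  • If y = 5: this contradicts the bound y ≥ 8.
Both branches are infeasible, so the system has no integer solution.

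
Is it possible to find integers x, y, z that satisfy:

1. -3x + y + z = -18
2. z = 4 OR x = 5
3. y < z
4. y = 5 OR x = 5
Yes

Take x = 5, y = -2, z = -1. Substituting into each constraint:
  (1) -3(5) + (-2) + (-1) = -18 ✓
  (2) x = 5, target 5 ✓ (second branch holds)
  (3) -2 < -1 ✓
  (4) x = 5, target 5 ✓ (second branch holds)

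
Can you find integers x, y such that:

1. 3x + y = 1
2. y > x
Yes

Take x = 0, y = 1. Substituting into each constraint:
  (1) 3(0) + 1 = 1 ✓
  (2) 1 > 0 ✓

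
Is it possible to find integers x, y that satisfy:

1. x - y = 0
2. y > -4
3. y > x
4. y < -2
No

A contradictory subset is {x - y = 0, y > x}. No integer assignment can satisfy these jointly:

  - x - y = 0: is a linear equation tying the variables together
  - y > x: bounds one variable relative to another variable

From the equation, x − y = 0, i.e. y − x = 0; but y > x requires y − x ≥ 1. Contradiction.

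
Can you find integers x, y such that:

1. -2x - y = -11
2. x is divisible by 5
Yes

Take x = 0, y = 11. Substituting into each constraint:
  (1) -2(0) + (-11) = -11 ✓
  (2) 0 = 5 × 0, remainder 0 ✓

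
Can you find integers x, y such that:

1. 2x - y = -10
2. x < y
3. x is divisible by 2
Yes

Take x = 0, y = 10. Substituting into each constraint:
  (1) 2(0) + (-10) = -10 ✓
  (2) 0 < 10 ✓
  (3) 0 = 2 × 0, remainder 0 ✓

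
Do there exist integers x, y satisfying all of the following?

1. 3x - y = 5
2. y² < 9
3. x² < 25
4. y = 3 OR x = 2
Yes

Take x = 2, y = 1. Substituting into each constraint:
  (1) 3(2) + (-1) = 5 ✓
  (2) y² = (1)² = 1, and 1 < 9 ✓
  (3) x² = (2)² = 4, and 4 < 25 ✓
  (4) x = 2, target 2 ✓ (second branch holds)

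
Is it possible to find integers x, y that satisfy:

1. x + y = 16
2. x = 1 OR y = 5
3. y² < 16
No

The full constraint system is jointly infeasible over the integers. Each constraint and what it forces:

  - x + y = 16: is a linear equation tying the variables together
  - x = 1 OR y = 5: forces a choice: either x = 1 or y = 5
  - y² < 16: restricts y to |y| ≤ 3

Split on the disjunction (x = 1 OR y = 5):
  • If x = 1: the equation forces y = 15, but y² < 16 requires |y| ≤ 3.
  • If y = 5: this contradicts y² < 16, which requires |y| ≤ 3.
Both branches are infeasible, so the system has no integer solution.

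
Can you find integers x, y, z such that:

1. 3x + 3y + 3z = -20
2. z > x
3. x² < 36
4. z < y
No

Even the single constraint (3x + 3y + 3z = -20) is infeasible over the integers.

  - 3x + 3y + 3z = -20: every term on the left is divisible by 3, so the LHS ≡ 0 (mod 3), but the RHS -20 is not — no integer solution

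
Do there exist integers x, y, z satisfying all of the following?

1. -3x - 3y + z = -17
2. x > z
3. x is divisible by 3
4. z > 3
Yes

Take x = 6, y = 1, z = 4. Substituting into each constraint:
  (1) -3(6) - 3(1) + 4 = -17 ✓
  (2) 6 > 4 ✓
  (3) 6 = 3 × 2, remainder 0 ✓
  (4) 4 > 3 ✓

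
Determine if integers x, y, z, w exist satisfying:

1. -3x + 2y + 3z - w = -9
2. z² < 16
Yes

Take x = 0, y = 0, z = 0, w = 9. Substituting into each constraint:
  (1) -3(0) + 2(0) + 3(0) + (-9) = -9 ✓
  (2) z² = (0)² = 0, and 0 < 16 ✓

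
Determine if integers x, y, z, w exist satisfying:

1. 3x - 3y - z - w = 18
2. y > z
Yes

Take x = 0, y = 0, z = -1, w = -17. Substituting into each constraint:
  (1) 3(0) - 3(0) + 1 + 17 = 18 ✓
  (2) 0 > -1 ✓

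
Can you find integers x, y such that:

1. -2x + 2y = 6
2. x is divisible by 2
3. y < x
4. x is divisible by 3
No

A contradictory subset is {-2x + 2y = 6, y < x}. No integer assignment can satisfy these jointly:

  - -2x + 2y = 6: is a linear equation tying the variables together
  - y < x: bounds one variable relative to another variable

From the equation, x − y = -3, i.e. x − y = -3; but x > y requires x − y ≥ 1. Contradiction.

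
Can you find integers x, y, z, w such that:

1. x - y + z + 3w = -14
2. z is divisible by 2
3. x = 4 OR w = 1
Yes

Take x = 4, y = 18, z = 0, w = 0. Substituting into each constraint:
  (1) 4 + (-18) + 0 + 3(0) = -14 ✓
  (2) 0 = 2 × 0, remainder 0 ✓
  (3) x = 4, target 4 ✓ (first branch holds)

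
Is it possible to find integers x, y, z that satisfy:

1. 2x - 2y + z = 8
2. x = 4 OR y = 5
Yes

Take x = 4, y = 0, z = 0. Substituting into each constraint:
  (1) 2(4) - 2(0) + 0 = 8 ✓
  (2) x = 4, target 4 ✓ (first branch holds)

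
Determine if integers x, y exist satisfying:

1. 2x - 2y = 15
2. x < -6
No

Even the single constraint (2x - 2y = 15) is infeasible over the integers.

  - 2x - 2y = 15: every term on the left is divisible by 2, so the LHS ≡ 0 (mod 2), but the RHS 15 is not — no integer solution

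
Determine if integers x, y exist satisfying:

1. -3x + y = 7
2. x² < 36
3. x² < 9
Yes

Take x = 0, y = 7. Substituting into each constraint:
  (1) -3(0) + 7 = 7 ✓
  (2) x² = (0)² = 0, and 0 < 36 ✓
  (3) x² = (0)² = 0, and 0 < 9 ✓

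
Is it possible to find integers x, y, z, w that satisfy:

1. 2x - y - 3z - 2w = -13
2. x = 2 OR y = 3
Yes

Take x = 0, y = 3, z = 0, w = 5. Substituting into each constraint:
  (1) 2(0) + (-3) - 3(0) - 2(5) = -13 ✓
  (2) y = 3, target 3 ✓ (second branch holds)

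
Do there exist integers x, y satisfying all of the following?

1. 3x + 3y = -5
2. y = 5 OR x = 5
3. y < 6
No

Even the single constraint (3x + 3y = -5) is infeasible over the integers.

  - 3x + 3y = -5: every term on the left is divisible by 3, so the LHS ≡ 0 (mod 3), but the RHS -5 is not — no integer solution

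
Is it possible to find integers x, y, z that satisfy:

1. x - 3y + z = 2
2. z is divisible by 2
Yes

Take x = 2, y = 0, z = 0. Substituting into each constraint:
  (1) 2 - 3(0) + 0 = 2 ✓
  (2) 0 = 2 × 0, remainder 0 ✓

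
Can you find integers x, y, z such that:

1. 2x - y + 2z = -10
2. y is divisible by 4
Yes

Take x = -5, y = 0, z = 0. Substituting into each constraint:
  (1) 2(-5) + 0 + 2(0) = -10 ✓
  (2) 0 = 4 × 0, remainder 0 ✓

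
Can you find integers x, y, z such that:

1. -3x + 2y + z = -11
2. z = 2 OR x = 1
Yes

Take x = 1, y = -5, z = 2. Substituting into each constraint:
  (1) -3(1) + 2(-5) + 2 = -11 ✓
  (2) z = 2, target 2 ✓ (first branch holds)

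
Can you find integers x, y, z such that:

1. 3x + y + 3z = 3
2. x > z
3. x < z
No

A contradictory subset is {x > z, x < z}. No integer assignment can satisfy these jointly:

  - x > z: bounds one variable relative to another variable
  - x < z: bounds one variable relative to another variable

Direct contradiction: x > z and z > x cannot both hold.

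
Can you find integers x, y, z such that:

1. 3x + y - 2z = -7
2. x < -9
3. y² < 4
Yes

Take x = -11, y = 0, z = -13. Substituting into each constraint:
  (1) 3(-11) + 0 - 2(-13) = -7 ✓
  (2) -11 < -9 ✓
  (3) y² = (0)² = 0, and 0 < 4 ✓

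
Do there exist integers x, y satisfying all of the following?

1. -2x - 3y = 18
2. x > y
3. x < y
No

A contradictory subset is {x > y, x < y}. No integer assignment can satisfy these jointly:

  - x > y: bounds one variable relative to another variable
  - x < y: bounds one variable relative to another variable

Direct contradiction: x > y and y > x cannot both hold.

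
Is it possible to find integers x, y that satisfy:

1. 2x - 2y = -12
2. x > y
No

The full constraint system is jointly infeasible over the integers. Each constraint and what it forces:

  - 2x - 2y = -12: is a linear equation tying the variables together
  - x > y: bounds one variable relative to another variable

From the equation, x − y = -6, i.e. x − y = -6; but x > y requires x − y ≥ 1. Contradiction.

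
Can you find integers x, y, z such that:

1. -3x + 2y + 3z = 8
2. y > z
Yes

Take x = -2, y = 1, z = 0. Substituting into each constraint:
  (1) -3(-2) + 2(1) + 3(0) = 8 ✓
  (2) 1 > 0 ✓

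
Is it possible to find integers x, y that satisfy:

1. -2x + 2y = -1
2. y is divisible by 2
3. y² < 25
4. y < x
No

Even the single constraint (-2x + 2y = -1) is infeasible over the integers.

  - -2x + 2y = -1: every term on the left is divisible by 2, so the LHS ≡ 0 (mod 2), but the RHS -1 is not — no integer solution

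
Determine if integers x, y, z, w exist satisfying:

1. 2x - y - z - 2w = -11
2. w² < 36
Yes

Take x = -5, y = 0, z = 1, w = 0. Substituting into each constraint:
  (1) 2(-5) + 0 + (-1) - 2(0) = -11 ✓
  (2) w² = (0)² = 0, and 0 < 36 ✓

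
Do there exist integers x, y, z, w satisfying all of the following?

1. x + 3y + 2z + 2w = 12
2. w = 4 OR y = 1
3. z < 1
Yes

Take x = 4, y = 0, z = 0, w = 4. Substituting into each constraint:
  (1) 4 + 3(0) + 2(0) + 2(4) = 12 ✓
  (2) w = 4, target 4 ✓ (first branch holds)
  (3) 0 < 1 ✓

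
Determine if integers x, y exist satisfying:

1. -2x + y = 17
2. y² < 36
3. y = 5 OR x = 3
Yes

Take x = -6, y = 5. Substituting into each constraint:
  (1) -2(-6) + 5 = 17 ✓
  (2) y² = (5)² = 25, and 25 < 36 ✓
  (3) y = 5, target 5 ✓ (first branch holds)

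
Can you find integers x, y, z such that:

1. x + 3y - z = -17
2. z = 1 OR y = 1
Yes

Take x = -16, y = 0, z = 1. Substituting into each constraint:
  (1) (-16) + 3(0) + (-1) = -17 ✓
  (2) z = 1, target 1 ✓ (first branch holds)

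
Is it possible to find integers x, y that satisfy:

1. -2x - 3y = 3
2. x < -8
Yes

Take x = -9, y = 5. Substituting into each constraint:
  (1) -2(-9) - 3(5) = 3 ✓
  (2) -9 < -8 ✓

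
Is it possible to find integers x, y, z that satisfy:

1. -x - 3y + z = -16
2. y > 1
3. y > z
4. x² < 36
Yes

Take x = 0, y = 2, z = -10. Substituting into each constraint:
  (1) 0 - 3(2) + (-10) = -16 ✓
  (2) 2 > 1 ✓
  (3) 2 > -10 ✓
  (4) x² = (0)² = 0, and 0 < 36 ✓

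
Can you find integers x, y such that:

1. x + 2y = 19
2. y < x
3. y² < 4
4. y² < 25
Yes

Take x = 19, y = 0. Substituting into each constraint:
  (1) 19 + 2(0) = 19 ✓
  (2) 0 < 19 ✓
  (3) y² = (0)² = 0, and 0 < 4 ✓
  (4) y² = (0)² = 0, and 0 < 25 ✓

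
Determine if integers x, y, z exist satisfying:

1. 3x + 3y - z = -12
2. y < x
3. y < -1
Yes

Take x = 0, y = -2, z = 6. Substituting into each constraint:
  (1) 3(0) + 3(-2) + (-6) = -12 ✓
  (2) -2 < 0 ✓
  (3) -2 < -1 ✓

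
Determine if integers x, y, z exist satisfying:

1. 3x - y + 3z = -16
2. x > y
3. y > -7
Yes

Take x = 2, y = 1, z = -7. Substituting into each constraint:
  (1) 3(2) + (-1) + 3(-7) = -16 ✓
  (2) 2 > 1 ✓
  (3) 1 > -7 ✓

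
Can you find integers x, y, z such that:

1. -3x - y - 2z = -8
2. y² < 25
Yes

Take x = 0, y = 0, z = 4. Substituting into each constraint:
  (1) -3(0) + 0 - 2(4) = -8 ✓
  (2) y² = (0)² = 0, and 0 < 25 ✓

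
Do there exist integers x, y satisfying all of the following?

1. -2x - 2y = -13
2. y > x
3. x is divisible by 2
No

Even the single constraint (-2x - 2y = -13) is infeasible over the integers.

  - -2x - 2y = -13: every term on the left is divisible by 2, so the LHS ≡ 0 (mod 2), but the RHS -13 is not — no integer solution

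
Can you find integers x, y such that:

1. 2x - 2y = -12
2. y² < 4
Yes

Take x = -6, y = 0. Substituting into each constraint:
  (1) 2(-6) - 2(0) = -12 ✓
  (2) y² = (0)² = 0, and 0 < 4 ✓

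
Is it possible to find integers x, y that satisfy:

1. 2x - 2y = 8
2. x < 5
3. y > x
No

A contradictory subset is {2x - 2y = 8, y > x}. No integer assignment can satisfy these jointly:

  - 2x - 2y = 8: is a linear equation tying the variables together
  - y > x: bounds one variable relative to another variable

From the equation, x − y = 4, i.e. y − x = -4; but y > x requires y − x ≥ 1. Contradiction.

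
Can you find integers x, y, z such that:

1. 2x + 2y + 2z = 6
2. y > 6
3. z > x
Yes

Take x = -3, y = 8, z = -2. Substituting into each constraint:
  (1) 2(-3) + 2(8) + 2(-2) = 6 ✓
  (2) 8 > 6 ✓
  (3) -2 > -3 ✓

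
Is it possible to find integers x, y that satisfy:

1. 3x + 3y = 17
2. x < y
No

Even the single constraint (3x + 3y = 17) is infeasible over the integers.

  - 3x + 3y = 17: every term on the left is divisible by 3, so the LHS ≡ 0 (mod 3), but the RHS 17 is not — no integer solution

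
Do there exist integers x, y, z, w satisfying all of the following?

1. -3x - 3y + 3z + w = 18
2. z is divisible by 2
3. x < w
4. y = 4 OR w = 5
Yes

Take x = -14, y = 4, z = 0, w = -12. Substituting into each constraint:
  (1) -3(-14) - 3(4) + 3(0) + (-12) = 18 ✓
  (2) 0 = 2 × 0, remainder 0 ✓
  (3) -14 < -12 ✓
  (4) y = 4, target 4 ✓ (first branch holds)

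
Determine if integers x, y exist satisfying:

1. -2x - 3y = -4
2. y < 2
Yes

Take x = 2, y = 0. Substituting into each constraint:
  (1) -2(2) - 3(0) = -4 ✓
  (2) 0 < 2 ✓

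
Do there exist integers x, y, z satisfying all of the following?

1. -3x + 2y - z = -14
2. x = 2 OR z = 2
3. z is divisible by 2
Yes

Take x = 0, y = -6, z = 2. Substituting into each constraint:
  (1) -3(0) + 2(-6) + (-2) = -14 ✓
  (2) z = 2, target 2 ✓ (second branch holds)
  (3) 2 = 2 × 1, remainder 0 ✓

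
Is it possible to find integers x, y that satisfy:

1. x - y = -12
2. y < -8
Yes

Take x = -21, y = -9. Substituting into each constraint:
  (1) (-21) + 9 = -12 ✓
  (2) -9 < -8 ✓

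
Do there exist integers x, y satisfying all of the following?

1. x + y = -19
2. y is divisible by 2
Yes

Take x = -19, y = 0. Substituting into each constraint:
  (1) (-19) + 0 = -19 ✓
  (2) 0 = 2 × 0, remainder 0 ✓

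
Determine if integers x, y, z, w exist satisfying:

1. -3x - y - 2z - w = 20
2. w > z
Yes

Take x = 0, y = -18, z = -1, w = 0. Substituting into each constraint:
  (1) -3(0) + 18 - 2(-1) + 0 = 20 ✓
  (2) 0 > -1 ✓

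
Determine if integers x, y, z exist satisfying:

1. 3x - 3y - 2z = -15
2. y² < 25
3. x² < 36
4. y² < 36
Yes

Take x = 1, y = 0, z = 9. Substituting into each constraint:
  (1) 3(1) - 3(0) - 2(9) = -15 ✓
  (2) y² = (0)² = 0, and 0 < 25 ✓
  (3) x² = (1)² = 1, and 1 < 36 ✓
  (4) y² = (0)² = 0, and 0 < 36 ✓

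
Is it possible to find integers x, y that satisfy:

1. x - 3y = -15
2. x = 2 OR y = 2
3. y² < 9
Yes

Take x = -9, y = 2. Substituting into each constraint:
  (1) (-9) - 3(2) = -15 ✓
  (2) y = 2, target 2 ✓ (second branch holds)
  (3) y² = (2)² = 4, and 4 < 9 ✓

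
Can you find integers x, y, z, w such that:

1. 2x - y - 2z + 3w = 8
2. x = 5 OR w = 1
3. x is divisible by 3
Yes

Take x = 6, y = 1, z = 3, w = 1. Substituting into each constraint:
  (1) 2(6) + (-1) - 2(3) + 3(1) = 8 ✓
  (2) w = 1, target 1 ✓ (second branch holds)
  (3) 6 = 3 × 2, remainder 0 ✓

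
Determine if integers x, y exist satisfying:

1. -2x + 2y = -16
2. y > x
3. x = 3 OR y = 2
No

A contradictory subset is {-2x + 2y = -16, y > x}. No integer assignment can satisfy these jointly:

  - -2x + 2y = -16: is a linear equation tying the variables together
  - y > x: bounds one variable relative to another variable

From the equation, x − y = 8, i.e. y − x = -8; but y > x requires y − x ≥ 1. Contradiction.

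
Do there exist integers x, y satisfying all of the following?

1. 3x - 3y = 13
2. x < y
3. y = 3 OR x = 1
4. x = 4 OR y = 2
No

Even the single constraint (3x - 3y = 13) is infeasible over the integers.

  - 3x - 3y = 13: every term on the left is divisible by 3, so the LHS ≡ 0 (mod 3), but the RHS 13 is not — no integer solution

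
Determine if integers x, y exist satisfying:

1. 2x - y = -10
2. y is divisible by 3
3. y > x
Yes

Take x = -5, y = 0. Substituting into each constraint:
  (1) 2(-5) + 0 = -10 ✓
  (2) 0 = 3 × 0, remainder 0 ✓
  (3) 0 > -5 ✓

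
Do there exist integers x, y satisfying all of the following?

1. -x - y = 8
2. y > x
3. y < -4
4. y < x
No

A contradictory subset is {y > x, y < x}. No integer assignment can satisfy these jointly:

  - y > x: bounds one variable relative to another variable
  - y < x: bounds one variable relative to another variable

Direct contradiction: y > x and x > y cannot both hold.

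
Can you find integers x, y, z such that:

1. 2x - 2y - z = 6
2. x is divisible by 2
Yes

Take x = 0, y = 0, z = -6. Substituting into each constraint:
  (1) 2(0) - 2(0) + 6 = 6 ✓
  (2) 0 = 2 × 0, remainder 0 ✓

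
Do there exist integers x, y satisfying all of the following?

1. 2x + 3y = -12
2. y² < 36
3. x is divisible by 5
Yes

Take x = 0, y = -4. Substituting into each constraint:
  (1) 2(0) + 3(-4) = -12 ✓
  (2) y² = (-4)² = 16, and 16 < 36 ✓
  (3) 0 = 5 × 0, remainder 0 ✓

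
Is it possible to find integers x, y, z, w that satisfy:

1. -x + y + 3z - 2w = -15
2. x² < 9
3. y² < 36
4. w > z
Yes

Take x = -1, y = 0, z = -14, w = -13. Substituting into each constraint:
  (1) 1 + 0 + 3(-14) - 2(-13) = -15 ✓
  (2) x² = (-1)² = 1, and 1 < 9 ✓
  (3) y² = (0)² = 0, and 0 < 36 ✓
  (4) -13 > -14 ✓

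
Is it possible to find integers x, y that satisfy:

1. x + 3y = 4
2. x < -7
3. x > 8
No

A contradictory subset is {x < -7, x > 8}. No integer assignment can satisfy these jointly:

  - x < -7: bounds one variable relative to a constant
  - x > 8: bounds one variable relative to a constant

Direct contradiction: the bounds on x require x ≥ 9 and x ≤ -8 simultaneously, which is empty.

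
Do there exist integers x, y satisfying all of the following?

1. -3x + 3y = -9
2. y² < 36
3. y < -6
No

A contradictory subset is {y² < 36, y < -6}. No integer assignment can satisfy these jointly:

  - y² < 36: restricts y to |y| ≤ 5
  - y < -6: bounds one variable relative to a constant

Direct contradiction: the bounds on y require y ≥ -5 and y ≤ -7 simultaneously, which is empty.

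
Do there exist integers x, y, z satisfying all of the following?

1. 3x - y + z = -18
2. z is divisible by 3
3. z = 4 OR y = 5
No

The full constraint system is jointly infeasible over the integers. Each constraint and what it forces:

  - 3x - y + z = -18: is a linear equation tying the variables together
  - z is divisible by 3: restricts z to multiples of 3
  - z = 4 OR y = 5: forces a choice: either z = 4 or y = 5

Split on the disjunction (z = 4 OR y = 5):
  • If z = 4: this contradicts the divisibility constraint — 4 is not a multiple of 3.
  • If y = 5: with y = 5, writing z = 3z', every remaining term of the linear equation is divisible by 3, so the left side is ≡ 0 (mod 3); but the right side -13 ≡ 2 (mod 3). No integers can satisfy it.
Both branches are infeasible, so the system has no integer solution.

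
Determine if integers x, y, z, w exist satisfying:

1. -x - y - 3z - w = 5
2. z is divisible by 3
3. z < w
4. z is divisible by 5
Yes

Take x = 0, y = -6, z = 0, w = 1. Substituting into each constraint:
  (1) 0 + 6 - 3(0) + (-1) = 5 ✓
  (2) 0 = 3 × 0, remainder 0 ✓
  (3) 0 < 1 ✓
  (4) 0 = 5 × 0, remainder 0 ✓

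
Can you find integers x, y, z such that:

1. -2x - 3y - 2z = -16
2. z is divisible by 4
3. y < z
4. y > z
No

A contradictory subset is {y < z, y > z}. No integer assignment can satisfy these jointly:

  - y < z: bounds one variable relative to another variable
  - y > z: bounds one variable relative to another variable

Direct contradiction: z > y and y > z cannot both hold.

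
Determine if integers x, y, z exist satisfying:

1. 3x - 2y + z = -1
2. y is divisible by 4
Yes

Take x = -1, y = 0, z = 2. Substituting into each constraint:
  (1) 3(-1) - 2(0) + 2 = -1 ✓
  (2) 0 = 4 × 0, remainder 0 ✓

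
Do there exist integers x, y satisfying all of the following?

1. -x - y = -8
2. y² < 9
Yes

Take x = 8, y = 0. Substituting into each constraint:
  (1) (-8) + 0 = -8 ✓
  (2) y² = (0)² = 0, and 0 < 9 ✓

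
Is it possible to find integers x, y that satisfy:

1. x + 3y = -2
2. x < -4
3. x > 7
No

A contradictory subset is {x < -4, x > 7}. No integer assignment can satisfy these jointly:

  - x < -4: bounds one variable relative to a constant
  - x > 7: bounds one variable relative to a constant

Direct contradiction: the bounds on x require x ≥ 8 and x ≤ -5 simultaneously, which is empty.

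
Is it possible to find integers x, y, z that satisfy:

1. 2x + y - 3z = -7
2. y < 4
Yes

Take x = 0, y = 2, z = 3. Substituting into each constraint:
  (1) 2(0) + 2 - 3(3) = -7 ✓
  (2) 2 < 4 ✓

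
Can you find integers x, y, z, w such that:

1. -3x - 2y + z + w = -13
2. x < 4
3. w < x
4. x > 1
Yes

Take x = 2, y = 0, z = -7, w = 0. Substituting into each constraint:
  (1) -3(2) - 2(0) + (-7) + 0 = -13 ✓
  (2) 2 < 4 ✓
  (3) 0 < 2 ✓
  (4) 2 > 1 ✓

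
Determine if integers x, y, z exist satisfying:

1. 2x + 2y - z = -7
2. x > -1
Yes

Take x = 0, y = -3, z = 1. Substituting into each constraint:
  (1) 2(0) + 2(-3) + (-1) = -7 ✓
  (2) 0 > -1 ✓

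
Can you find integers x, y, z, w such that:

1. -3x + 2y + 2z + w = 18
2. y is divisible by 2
Yes

Take x = 0, y = 0, z = 9, w = 0. Substituting into each constraint:
  (1) -3(0) + 2(0) + 2(9) + 0 = 18 ✓
  (2) 0 = 2 × 0, remainder 0 ✓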